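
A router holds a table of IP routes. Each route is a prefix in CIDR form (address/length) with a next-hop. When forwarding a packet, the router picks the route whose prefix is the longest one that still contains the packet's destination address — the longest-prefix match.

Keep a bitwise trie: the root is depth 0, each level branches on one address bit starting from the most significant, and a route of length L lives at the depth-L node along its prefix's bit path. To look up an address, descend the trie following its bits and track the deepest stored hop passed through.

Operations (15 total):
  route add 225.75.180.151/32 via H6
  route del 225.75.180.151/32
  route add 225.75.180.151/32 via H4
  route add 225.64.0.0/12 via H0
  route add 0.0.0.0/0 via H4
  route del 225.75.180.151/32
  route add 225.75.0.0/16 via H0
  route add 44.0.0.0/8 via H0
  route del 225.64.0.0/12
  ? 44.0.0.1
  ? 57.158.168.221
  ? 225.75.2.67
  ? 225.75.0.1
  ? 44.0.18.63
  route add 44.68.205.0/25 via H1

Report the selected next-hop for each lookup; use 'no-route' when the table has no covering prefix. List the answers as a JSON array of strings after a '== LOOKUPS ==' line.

Apply in order:
  + 225.75.180.151/32 (H6) depth=32
  del 225.75.180.151/32 (clear depth 32)
  + 225.75.180.151/32 (H4) depth=32
  + 225.64.0.0/12 (H0) depth=12
  + 0.0.0.0/0 (H4) depth=0
  del 225.75.180.151/32 (clear depth 32)
  + 225.75.0.0/16 (H0) depth=16
  + 44.0.0.0/8 (H0) depth=8
  del 225.64.0.0/12 (clear depth 12)
  lookup 44.0.0.1: bits 00101100 walk d0:H4→d1:-→d2:-→d3:-→d4:-→d5:-→d6:-→d7:-→d8:H0 -> H0
  lookup 57.158.168.221: bits 001 walk d0:H4→d1:-→d2:-→d3:- -> H4
  lookup 225.75.2.67: bits 1110000101001011 walk d0:H4→d1:-→d2:-→d3:-→d4:-→d5:-→d6:-→d7:-→d8:-→d9:-→d10:-→d11:-→d12:-→d13:-→d14:-→d15:-→d16:H0 -> H0
  lookup 225.75.0.1: bits 1110000101001011 walk d0:H4→d1:-→d2:-→d3:-→d4:-→d5:-→d6:-→d7:-→d8:-→d9:-→d10:-→d11:-→d12:-→d13:-→d14:-→d15:-→d16:H0 -> H0
  lookup 44.0.18.63: bits 00101100 walk d0:H4→d1:-→d2:-→d3:-→d4:-→d5:-→d6:-→d7:-→d8:H0 -> H0
  + 44.68.205.0/25 (H1) depth=25

== LOOKUPS ==
["H0","H4","H0","H0","H0"]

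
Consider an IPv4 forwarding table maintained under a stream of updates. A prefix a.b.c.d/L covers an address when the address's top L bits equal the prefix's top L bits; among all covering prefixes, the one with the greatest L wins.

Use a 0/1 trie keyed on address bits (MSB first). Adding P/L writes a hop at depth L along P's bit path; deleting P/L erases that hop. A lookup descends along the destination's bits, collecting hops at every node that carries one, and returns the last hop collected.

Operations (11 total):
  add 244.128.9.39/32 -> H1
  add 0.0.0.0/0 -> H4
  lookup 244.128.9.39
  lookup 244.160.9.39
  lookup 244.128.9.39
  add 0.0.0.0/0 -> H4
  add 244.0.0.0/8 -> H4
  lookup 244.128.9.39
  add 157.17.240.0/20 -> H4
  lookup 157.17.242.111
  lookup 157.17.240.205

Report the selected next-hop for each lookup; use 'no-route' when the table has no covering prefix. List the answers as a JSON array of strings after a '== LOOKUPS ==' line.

Process each operation:
  + 244.128.9.39/32 (H1) depth=32
  + 0.0.0.0/0 (H4) depth=0
  lookup 244.128.9.39: bits 11110100100000000000100100100111 walk d0:H4→d1:-→d2:-→d3:-→d4:-→d5:-→d6:-→d7:-→d8:-→d9:-→d10:-→d11:-→d12:-→d13:-→d14:-→d15:-→d16:-→d17:-→d18:-→d19:-→d20:-→d21:-→d22:-→d23:-→d24:-→d25:-→d26:-→d27:-→d28:-→d29:-→d30:-→d31:-→d32:H1 -> H1
  lookup 244.160.9.39: bits 1111010010 walk d0:H4→d1:-→d2:-→d3:-→d4:-→d5:-→d6:-→d7:-→d8:-→d9:-→d10:- -> H4
  lookup 244.128.9.39: bits 11110100100000000000100100100111 walk d0:H4→d1:-→d2:-→d3:-→d4:-→d5:-→d6:-→d7:-→d8:-→d9:-→d10:-→d11:-→d12:-→d13:-→d14:-→d15:-→d16:-→d17:-→d18:-→d19:-→d20:-→d21:-→d22:-→d23:-→d24:-→d25:-→d26:-→d27:-→d28:-→d29:-→d30:-→d31:-→d32:H1 -> H1
  + 0.0.0.0/0 (H4) depth=0
  + 244.0.0.0/8 (H4) depth=8
  lookup 244.128.9.39: bits 11110100100000000000100100100111 walk d0:H4→d1:-→d2:-→d3:-→d4:-→d5:-→d6:-→d7:-→d8:H4→d9:-→d10:-→d11:-→d12:-→d13:-→d14:-→d15:-→d16:-→d17:-→d18:-→d19:-→d20:-→d21:-→d22:-→d23:-→d24:-→d25:-→d26:-→d27:-→d28:-→d29:-→d30:-→d31:-→d32:H1 -> H1
  + 157.17.240.0/20 (H4) depth=20
  lookup 157.17.242.111: bits 10011101000100011111 walk d0:H4→d1:-→d2:-→d3:-→d4:-→d5:-→d6:-→d7:-→d8:-→d9:-→d10:-→d11:-→d12:-→d13:-→d14:-→d15:-→d16:-→d17:-→d18:-→d19:-→d20:H4 -> H4
  lookup 157.17.240.205: bits 10011101000100011111 walk d0:H4→d1:-→d2:-→d3:-→d4:-→d5:-→d6:-→d7:-→d8:-→d9:-→d10:-→d11:-→d12:-→d13:-→d14:-→d15:-→d16:-→d17:-→d18:-→d19:-→d20:H4 -> H4

== LOOKUPS ==
["H1","H4","H1","H1","H4","H4"]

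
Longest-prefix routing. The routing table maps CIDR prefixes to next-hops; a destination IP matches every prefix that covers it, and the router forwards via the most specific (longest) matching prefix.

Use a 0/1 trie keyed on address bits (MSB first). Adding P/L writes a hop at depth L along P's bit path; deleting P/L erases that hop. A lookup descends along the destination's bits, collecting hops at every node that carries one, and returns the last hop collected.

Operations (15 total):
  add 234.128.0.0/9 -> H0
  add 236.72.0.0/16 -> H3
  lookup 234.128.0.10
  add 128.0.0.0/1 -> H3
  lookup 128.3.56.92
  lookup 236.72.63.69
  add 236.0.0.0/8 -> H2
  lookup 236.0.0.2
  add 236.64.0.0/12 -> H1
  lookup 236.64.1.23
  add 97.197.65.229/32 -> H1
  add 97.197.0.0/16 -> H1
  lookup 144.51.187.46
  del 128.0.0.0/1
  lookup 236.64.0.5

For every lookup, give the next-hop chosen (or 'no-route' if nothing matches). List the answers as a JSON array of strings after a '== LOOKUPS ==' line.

Apply in order:
  add 234.128.0.0/9 -> H0 at depth 9
  add 236.72.0.0/16 -> H3 at depth 16
  lookup 234.128.0.10: bits 111010101 walk d0:-→d1:-→d2:-→d3:-→d4:-→d5:-→d6:-→d7:-→d8:-→d9:H0 -> H0
  add 128.0.0.0/1 -> H3 at depth 1
  lookup 128.3.56.92: bits 1 walk d0:-→d1:H3 -> H3
  lookup 236.72.63.69: bits 1110110001001000 walk d0:-→d1:H3→d2:-→d3:-→d4:-→d5:-→d6:-→d7:-→d8:-→d9:-→d10:-→d11:-→d12:-→d13:-→d14:-→d15:-→d16:H3 -> H3
  add 236.0.0.0/8 -> H2 at depth 8
  lookup 236.0.0.2: bits 111011000 walk d0:-→d1:H3→d2:-→d3:-→d4:-→d5:-→d6:-→d7:-→d8:H2→d9:- -> H2
  add 236.64.0.0/12 -> H1 at depth 12
  lookup 236.64.1.23: bits 111011000100 walk d0:-→d1:H3→d2:-→d3:-→d4:-→d5:-→d6:-→d7:-→d8:H2→d9:-→d10:-→d11:-→d12:H1 -> H1
  add 97.197.65.229/32 -> H1 at depth 32
  add 97.197.0.0/16 -> H1 at depth 16
  lookup 144.51.187.46: bits 1 walk d0:-→d1:H3 -> H3
  - 128.0.0.0/1 clear@1
  lookup 236.64.0.5: bits 111011000100 walk d0:-→d1:-→d2:-→d3:-→d4:-→d5:-→d6:-→d7:-→d8:H2→d9:-→d10:-→d11:-→d12:H1 -> H1

== LOOKUPS ==
["H0","H3","H3","H2","H1","H3","H1"]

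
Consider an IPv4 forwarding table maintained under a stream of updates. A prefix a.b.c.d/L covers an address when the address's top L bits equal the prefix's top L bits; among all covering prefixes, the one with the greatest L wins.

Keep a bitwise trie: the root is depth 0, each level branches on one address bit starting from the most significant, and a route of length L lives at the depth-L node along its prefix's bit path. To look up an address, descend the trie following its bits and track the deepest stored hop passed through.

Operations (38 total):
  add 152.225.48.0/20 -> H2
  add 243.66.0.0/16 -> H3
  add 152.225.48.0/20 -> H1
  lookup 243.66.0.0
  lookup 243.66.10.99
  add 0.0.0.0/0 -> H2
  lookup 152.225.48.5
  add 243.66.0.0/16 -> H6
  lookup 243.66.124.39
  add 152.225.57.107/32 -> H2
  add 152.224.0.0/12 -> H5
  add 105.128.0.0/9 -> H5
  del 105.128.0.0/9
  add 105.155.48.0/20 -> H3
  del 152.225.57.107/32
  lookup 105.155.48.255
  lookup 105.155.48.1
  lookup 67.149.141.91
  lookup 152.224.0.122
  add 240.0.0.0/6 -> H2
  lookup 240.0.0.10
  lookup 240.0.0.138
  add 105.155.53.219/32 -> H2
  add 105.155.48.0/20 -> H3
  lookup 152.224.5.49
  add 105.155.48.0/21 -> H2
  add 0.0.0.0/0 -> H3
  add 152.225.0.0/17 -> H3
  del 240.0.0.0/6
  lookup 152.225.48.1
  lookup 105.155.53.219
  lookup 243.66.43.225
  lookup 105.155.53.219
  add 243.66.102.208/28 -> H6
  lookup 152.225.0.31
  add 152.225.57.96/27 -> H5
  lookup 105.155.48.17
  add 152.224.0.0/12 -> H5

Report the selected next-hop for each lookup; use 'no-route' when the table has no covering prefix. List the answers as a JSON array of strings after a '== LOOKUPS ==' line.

Process each operation:
  + 152.225.48.0/20 (H2) depth=20
  + 243.66.0.0/16 (H3) depth=16
  + 152.225.48.0/20 (H1) depth=20
  lookup 243.66.0.0: bits 1111001101000010 walk d0:-→d1:-→d2:-→d3:-→d4:-→d5:-→d6:-→d7:-→d8:-→d9:-→d10:-→d11:-→d12:-→d13:-→d14:-→d15:-→d16:H3 -> H3
  lookup 243.66.10.99: bits 1111001101000010 walk d0:-→d1:-→d2:-→d3:-→d4:-→d5:-→d6:-→d7:-→d8:-→d9:-→d10:-→d11:-→d12:-→d13:-→d14:-→d15:-→d16:H3 -> H3
  + 0.0.0.0/0 (H2) depth=0
  lookup 152.225.48.5: bits 10011000111000010011 walk d0:H2→d1:-→d2:-→d3:-→d4:-→d5:-→d6:-→d7:-→d8:-→d9:-→d10:-→d11:-→d12:-→d13:-→d14:-→d15:-→d16:-→d17:-→d18:-→d19:-→d20:H1 -> H1
  + 243.66.0.0/16 (H6) depth=16
  lookup 243.66.124.39: bits 1111001101000010 walk d0:H2→d1:-→d2:-→d3:-→d4:-→d5:-→d6:-→d7:-→d8:-→d9:-→d10:-→d11:-→d12:-→d13:-→d14:-→d15:-→d16:H6 -> H6
  + 152.225.57.107/32 (H2) depth=32
  + 152.224.0.0/12 (H5) depth=12
  + 105.128.0.0/9 (H5) depth=9
  - 105.128.0.0/9 clear@9
  + 105.155.48.0/20 (H3) depth=20
  - 152.225.57.107/32 clear@32
  lookup 105.155.48.255: bits 01101001100110110011 walk d0:H2→d1:-→d2:-→d3:-→d4:-→d5:-→d6:-→d7:-→d8:-→d9:-→d10:-→d11:-→d12:-→d13:-→d14:-→d15:-→d16:-→d17:-→d18:-→d19:-→d20:H3 -> H3
  lookup 105.155.48.1: bits 01101001100110110011 walk d0:H2→d1:-→d2:-→d3:-→d4:-→d5:-→d6:-→d7:-→d8:-→d9:-→d10:-→d11:-→d12:-→d13:-→d14:-→d15:-→d16:-→d17:-→d18:-→d19:-→d20:H3 -> H3
  lookup 67.149.141.91: bits 01 walk d0:H2→d1:-→d2:- -> H2
  lookup 152.224.0.122: bits 100110001110000 walk d0:H2→d1:-→d2:-→d3:-→d4:-→d5:-→d6:-→d7:-→d8:-→d9:-→d10:-→d11:-→d12:H5→d13:-→d14:-→d15:- -> H5
  + 240.0.0.0/6 (H2) depth=6
  lookup 240.0.0.10: bits 111100 walk d0:H2→d1:-→d2:-→d3:-→d4:-→d5:-→d6:H2 -> H2
  lookup 240.0.0.138: bits 111100 walk d0:H2→d1:-→d2:-→d3:-→d4:-→d5:-→d6:H2 -> H2
  + 105.155.53.219/32 (H2) depth=32
  + 105.155.48.0/20 (H3) depth=20
  lookup 152.224.5.49: bits 100110001110000 walk d0:H2→d1:-→d2:-→d3:-→d4:-→d5:-→d6:-→d7:-→d8:-→d9:-→d10:-→d11:-→d12:H5→d13:-→d14:-→d15:- -> H5
  + 105.155.48.0/21 (H2) depth=21
  + 0.0.0.0/0 (H3) depth=0
  + 152.225.0.0/17 (H3) depth=17
  - 240.0.0.0/6 clear@6
  lookup 152.225.48.1: bits 10011000111000010011 walk d0:H3→d1:-→d2:-→d3:-→d4:-→d5:-→d6:-→d7:-→d8:-→d9:-→d10:-→d11:-→d12:H5→d13:-→d14:-→d15:-→d16:-→d17:H3→d18:-→d19:-→d20:H1 -> H1
  lookup 105.155.53.219: bits 01101001100110110011010111011011 walk d0:H3→d1:-→d2:-→d3:-→d4:-→d5:-→d6:-→d7:-→d8:-→d9:-→d10:-→d11:-→d12:-→d13:-→d14:-→d15:-→d16:-→d17:-→d18:-→d19:-→d20:H3→d21:H2→d22:-→d23:-→d24:-→d25:-→d26:-→d27:-→d28:-→d29:-→d30:-→d31:-→d32:H2 -> H2
  lookup 243.66.43.225: bits 1111001101000010 walk d0:H3→d1:-→d2:-→d3:-→d4:-→d5:-→d6:-→d7:-→d8:-→d9:-→d10:-→d11:-→d12:-→d13:-→d14:-→d15:-→d16:H6 -> H6
  lookup 105.155.53.219: bits 01101001100110110011010111011011 walk d0:H3→d1:-→d2:-→d3:-→d4:-→d5:-→d6:-→d7:-→d8:-→d9:-→d10:-→d11:-→d12:-→d13:-→d14:-→d15:-→d16:-→d17:-→d18:-→d19:-→d20:H3→d21:H2→d22:-→d23:-→d24:-→d25:-→d26:-→d27:-→d28:-→d29:-→d30:-→d31:-→d32:H2 -> H2
  + 243.66.102.208/28 (H6) depth=28
  lookup 152.225.0.31: bits 100110001110000100 walk d0:H3→d1:-→d2:-→d3:-→d4:-→d5:-→d6:-→d7:-→d8:-→d9:-→d10:-→d11:-→d12:H5→d13:-→d14:-→d15:-→d16:-→d17:H3→d18:- -> H3
  + 152.225.57.96/27 (H5) depth=27
  lookup 105.155.48.17: bits 011010011001101100110 walk d0:H3→d1:-→d2:-→d3:-→d4:-→d5:-→d6:-→d7:-→d8:-→d9:-→d10:-→d11:-→d12:-→d13:-→d14:-→d15:-→d16:-→d17:-→d18:-→d19:-→d20:H3→d21:H2 -> H2
  + 152.224.0.0/12 (H5) depth=12

== LOOKUPS ==
["H3","H3","H1","H6","H3","H3","H2","H5","H2","H2","H5","H1","H2","H6","H2","H3","H2"]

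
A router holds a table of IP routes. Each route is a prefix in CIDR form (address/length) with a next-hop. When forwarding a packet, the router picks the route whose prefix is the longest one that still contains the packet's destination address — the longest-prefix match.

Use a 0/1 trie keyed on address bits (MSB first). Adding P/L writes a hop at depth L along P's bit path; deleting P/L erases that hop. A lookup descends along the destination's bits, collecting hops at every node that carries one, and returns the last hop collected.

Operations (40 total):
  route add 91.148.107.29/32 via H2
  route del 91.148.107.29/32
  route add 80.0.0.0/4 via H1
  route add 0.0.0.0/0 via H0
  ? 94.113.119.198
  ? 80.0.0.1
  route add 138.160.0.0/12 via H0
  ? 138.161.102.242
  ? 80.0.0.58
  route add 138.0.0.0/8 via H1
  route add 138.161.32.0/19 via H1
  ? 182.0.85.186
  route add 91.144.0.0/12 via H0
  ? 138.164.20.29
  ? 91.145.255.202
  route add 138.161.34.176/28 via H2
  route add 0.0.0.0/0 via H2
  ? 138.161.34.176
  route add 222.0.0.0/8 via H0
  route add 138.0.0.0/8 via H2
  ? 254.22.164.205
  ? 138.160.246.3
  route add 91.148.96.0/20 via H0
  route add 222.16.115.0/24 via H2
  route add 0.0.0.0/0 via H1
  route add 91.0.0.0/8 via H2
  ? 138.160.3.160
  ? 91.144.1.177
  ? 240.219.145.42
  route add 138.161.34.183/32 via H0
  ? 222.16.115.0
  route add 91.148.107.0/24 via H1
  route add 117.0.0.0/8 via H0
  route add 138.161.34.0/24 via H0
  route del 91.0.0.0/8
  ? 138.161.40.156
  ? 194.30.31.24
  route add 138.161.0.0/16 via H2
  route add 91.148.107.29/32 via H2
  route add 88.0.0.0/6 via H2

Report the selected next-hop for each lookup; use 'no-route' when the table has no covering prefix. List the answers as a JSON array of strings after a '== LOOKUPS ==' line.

Trace:
  add 91.148.107.29/32 -> H2 at depth 32
  del 91.148.107.29/32 (clear depth 32)
  add 80.0.0.0/4 -> H1 at depth 4
  add 0.0.0.0/0 -> H0 at depth 0
  ? 94.113.119.198  path d0:H0→d1:-→d2:-→d3:-→d4:H1→d5:-  best=H1
  ? 80.0.0.1  path d0:H0→d1:-→d2:-→d3:-→d4:H1  best=H1
  add 138.160.0.0/12 -> H0 at depth 12
  ? 138.161.102.242  path d0:H0→d1:-→d2:-→d3:-→d4:-→d5:-→d6:-→d7:-→d8:-→d9:-→d10:-→d11:-→d12:H0  best=H0
  ? 80.0.0.58  path d0:H0→d1:-→d2:-→d3:-→d4:H1  best=H1
  add 138.0.0.0/8 -> H1 at depth 8
  add 138.161.32.0/19 -> H1 at depth 19
  ? 182.0.85.186  path d0:H0→d1:-→d2:-  best=H0
  add 91.144.0.0/12 -> H0 at depth 12
  ? 138.164.20.29  path d0:H0→d1:-→d2:-→d3:-→d4:-→d5:-→d6:-→d7:-→d8:H1→d9:-→d10:-→d11:-→d12:H0→d13:-  best=H0
  ? 91.145.255.202  path d0:H0→d1:-→d2:-→d3:-→d4:H1→d5:-→d6:-→d7:-→d8:-→d9:-→d10:-→d11:-→d12:H0→d13:-  best=H0
  add 138.161.34.176/28 -> H2 at depth 28
  add 0.0.0.0/0 -> H2 at depth 0
  ? 138.161.34.176  path d0:H2→d1:-→d2:-→d3:-→d4:-→d5:-→d6:-→d7:-→d8:H1→d9:-→d10:-→d11:-→d12:H0→d13:-→d14:-→d15:-→d16:-→d17:-→d18:-→d19:H1→d20:-→d21:-→d22:-→d23:-→d24:-→d25:-→d26:-→d27:-→d28:H2  best=H2
  add 222.0.0.0/8 -> H0 at depth 8
  add 138.0.0.0/8 -> H2 at depth 8
  ? 254.22.164.205  path d0:H2→d1:-→d2:-  best=H2
  ? 138.160.246.3  path d0:H2→d1:-→d2:-→d3:-→d4:-→d5:-→d6:-→d7:-→d8:H2→d9:-→d10:-→d11:-→d12:H0→d13:-→d14:-→d15:-  best=H0
  add 91.148.96.0/20 -> H0 at depth 20
  add 222.16.115.0/24 -> H2 at depth 24
  add 0.0.0.0/0 -> H1 at depth 0
  add 91.0.0.0/8 -> H2 at depth 8
  ? 138.160.3.160  path d0:H1→d1:-→d2:-→d3:-→d4:-→d5:-→d6:-→d7:-→d8:H2→d9:-→d10:-→d11:-→d12:H0→d13:-→d14:-→d15:-  best=H0
  ? 91.144.1.177  path d0:H1→d1:-→d2:-→d3:-→d4:H1→d5:-→d6:-→d7:-→d8:H2→d9:-→d10:-→d11:-→d12:H0→d13:-  best=H0
  ? 240.219.145.42  path d0:H1→d1:-→d2:-  best=H1
  add 138.161.34.183/32 -> H0 at depth 32
  ? 222.16.115.0  path d0:H1→d1:-→d2:-→d3:-→d4:-→d5:-→d6:-→d7:-→d8:H0→d9:-→d10:-→d11:-→d12:-→d13:-→d14:-→d15:-→d16:-→d17:-→d18:-→d19:-→d20:-→d21:-→d22:-→d23:-→d24:H2  best=H2
  add 91.148.107.0/24 -> H1 at depth 24
  add 117.0.0.0/8 -> H0 at depth 8
  add 138.161.34.0/24 -> H0 at depth 24
  del 91.0.0.0/8 (clear depth 8)
  ? 138.161.40.156  path d0:H1→d1:-→d2:-→d3:-→d4:-→d5:-→d6:-→d7:-→d8:H2→d9:-→d10:-→d11:-→d12:H0→d13:-→d14:-→d15:-→d16:-→d17:-→d18:-→d19:H1→d20:-  best=H1
  ? 194.30.31.24  path d0:H1→d1:-→d2:-→d3:-  best=H1
  add 138.161.0.0/16 -> H2 at depth 16
  add 91.148.107.29/32 -> H2 at depth 32
  add 88.0.0.0/6 -> H2 at depth 6

== LOOKUPS ==
["H1","H1","H0","H1","H0","H0","H0","H2","H2","H0","H0","H0","H1","H2","H1","H1"]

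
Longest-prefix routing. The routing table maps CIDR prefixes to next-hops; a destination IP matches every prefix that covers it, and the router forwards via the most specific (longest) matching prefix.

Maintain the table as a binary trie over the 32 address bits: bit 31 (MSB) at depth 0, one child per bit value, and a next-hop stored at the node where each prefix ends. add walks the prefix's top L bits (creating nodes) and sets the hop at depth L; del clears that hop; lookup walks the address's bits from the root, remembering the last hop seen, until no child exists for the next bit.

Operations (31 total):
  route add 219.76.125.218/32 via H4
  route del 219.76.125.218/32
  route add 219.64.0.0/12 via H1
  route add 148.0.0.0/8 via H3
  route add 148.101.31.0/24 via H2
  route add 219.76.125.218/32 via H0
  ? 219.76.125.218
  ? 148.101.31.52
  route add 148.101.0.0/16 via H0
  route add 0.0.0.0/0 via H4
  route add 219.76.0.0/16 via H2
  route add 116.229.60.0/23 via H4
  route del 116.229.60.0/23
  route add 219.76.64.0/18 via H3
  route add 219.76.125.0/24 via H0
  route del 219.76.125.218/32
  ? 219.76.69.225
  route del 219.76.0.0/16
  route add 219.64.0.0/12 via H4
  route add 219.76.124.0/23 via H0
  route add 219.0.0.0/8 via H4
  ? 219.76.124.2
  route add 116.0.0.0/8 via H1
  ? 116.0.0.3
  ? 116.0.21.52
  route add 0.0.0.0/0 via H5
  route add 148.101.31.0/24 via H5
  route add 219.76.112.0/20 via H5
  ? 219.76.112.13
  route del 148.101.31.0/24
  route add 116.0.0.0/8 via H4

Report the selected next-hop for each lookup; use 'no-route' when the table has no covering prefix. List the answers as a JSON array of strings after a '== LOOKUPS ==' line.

Trace:
  + 219.76.125.218/32 (H4) depth=32
  - 219.76.125.218/32 clear@32
  + 219.64.0.0/12 (H1) depth=12
  + 148.0.0.0/8 (H3) depth=8
  + 148.101.31.0/24 (H2) depth=24
  + 219.76.125.218/32 (H0) depth=32
  ? 219.76.125.218  path d0:-→d1:-→d2:-→d3:-→d4:-→d5:-→d6:-→d7:-→d8:-→d9:-→d10:-→d11:-→d12:H1→d13:-→d14:-→d15:-→d16:-→d17:-→d18:-→d19:-→d20:-→d21:-→d22:-→d23:-→d24:-→d25:-→d26:-→d27:-→d28:-→d29:-→d30:-→d31:-→d32:H0  best=H0
  ? 148.101.31.52  path d0:-→d1:-→d2:-→d3:-→d4:-→d5:-→d6:-→d7:-→d8:H3→d9:-→d10:-→d11:-→d12:-→d13:-→d14:-→d15:-→d16:-→d17:-→d18:-→d19:-→d20:-→d21:-→d22:-→d23:-→d24:H2  best=H2
  + 148.101.0.0/16 (H0) depth=16
  + 0.0.0.0/0 (H4) depth=0
  + 219.76.0.0/16 (H2) depth=16
  + 116.229.60.0/23 (H4) depth=23
  - 116.229.60.0/23 clear@23
  + 219.76.64.0/18 (H3) depth=18
  + 219.76.125.0/24 (H0) depth=24
  - 219.76.125.218/32 clear@32
  ? 219.76.69.225  path d0:H4→d1:-→d2:-→d3:-→d4:-→d5:-→d6:-→d7:-→d8:-→d9:-→d10:-→d11:-→d12:H1→d13:-→d14:-→d15:-→d16:H2→d17:-→d18:H3  best=H3
  - 219.76.0.0/16 clear@16
  + 219.64.0.0/12 (H4) depth=12
  + 219.76.124.0/23 (H0) depth=23
  + 219.0.0.0/8 (H4) depth=8
  ? 219.76.124.2  path d0:H4→d1:-→d2:-→d3:-→d4:-→d5:-→d6:-→d7:-→d8:H4→d9:-→d10:-→d11:-→d12:H4→d13:-→d14:-→d15:-→d16:-→d17:-→d18:H3→d19:-→d20:-→d21:-→d22:-→d23:H0  best=H0
  + 116.0.0.0/8 (H1) depth=8
  ? 116.0.0.3  path d0:H4→d1:-→d2:-→d3:-→d4:-→d5:-→d6:-→d7:-→d8:H1  best=H1
  ? 116.0.21.52  path d0:H4→d1:-→d2:-→d3:-→d4:-→d5:-→d6:-→d7:-→d8:H1  best=H1
  + 0.0.0.0/0 (H5) depth=0
  + 148.101.31.0/24 (H5) depth=24
  + 219.76.112.0/20 (H5) depth=20
  ? 219.76.112.13  path d0:H5→d1:-→d2:-→d3:-→d4:-→d5:-→d6:-→d7:-→d8:H4→d9:-→d10:-→d11:-→d12:H4→d13:-→d14:-→d15:-→d16:-→d17:-→d18:H3→d19:-→d20:H5  best=H5
  - 148.101.31.0/24 clear@24
  + 116.0.0.0/8 (H4) depth=8

== LOOKUPS ==
["H0","H2","H3","H0","H1","H1","H5"]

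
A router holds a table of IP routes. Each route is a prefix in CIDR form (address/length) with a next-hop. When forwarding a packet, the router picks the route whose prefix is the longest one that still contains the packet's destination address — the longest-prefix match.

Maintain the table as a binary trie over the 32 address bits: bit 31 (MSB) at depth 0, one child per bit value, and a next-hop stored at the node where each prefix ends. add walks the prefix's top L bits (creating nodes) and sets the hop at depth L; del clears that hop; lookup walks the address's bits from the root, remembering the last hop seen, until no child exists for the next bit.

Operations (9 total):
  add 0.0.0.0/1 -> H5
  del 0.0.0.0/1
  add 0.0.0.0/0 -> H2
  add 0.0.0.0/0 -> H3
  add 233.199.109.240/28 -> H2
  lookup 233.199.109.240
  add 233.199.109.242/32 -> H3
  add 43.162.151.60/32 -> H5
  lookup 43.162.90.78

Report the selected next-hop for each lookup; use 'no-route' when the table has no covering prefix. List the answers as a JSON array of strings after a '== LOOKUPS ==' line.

Apply in order:
  + 0.0.0.0/1 (H5) depth=1
  del 0.0.0.0/1 (clear depth 1)
  + 0.0.0.0/0 (H2) depth=0
  + 0.0.0.0/0 (H3) depth=0
  + 233.199.109.240/28 (H2) depth=28
  lookup 233.199.109.240: bits 1110100111000111011011011111 walk d0:H3→d1:-→d2:-→d3:-→d4:-→d5:-→d6:-→d7:-→d8:-→d9:-→d10:-→d11:-→d12:-→d13:-→d14:-→d15:-→d16:-→d17:-→d18:-→d19:-→d20:-→d21:-→d22:-→d23:-→d24:-→d25:-→d26:-→d27:-→d28:H2 -> H2
  + 233.199.109.242/32 (H3) depth=32
  + 43.162.151.60/32 (H5) depth=32
  lookup 43.162.90.78: bits 0010101110100010 walk d0:H3→d1:-→d2:-→d3:-→d4:-→d5:-→d6:-→d7:-→d8:-→d9:-→d10:-→d11:-→d12:-→d13:-→d14:-→d15:-→d16:- -> H3

== LOOKUPS ==
["H2","H3"]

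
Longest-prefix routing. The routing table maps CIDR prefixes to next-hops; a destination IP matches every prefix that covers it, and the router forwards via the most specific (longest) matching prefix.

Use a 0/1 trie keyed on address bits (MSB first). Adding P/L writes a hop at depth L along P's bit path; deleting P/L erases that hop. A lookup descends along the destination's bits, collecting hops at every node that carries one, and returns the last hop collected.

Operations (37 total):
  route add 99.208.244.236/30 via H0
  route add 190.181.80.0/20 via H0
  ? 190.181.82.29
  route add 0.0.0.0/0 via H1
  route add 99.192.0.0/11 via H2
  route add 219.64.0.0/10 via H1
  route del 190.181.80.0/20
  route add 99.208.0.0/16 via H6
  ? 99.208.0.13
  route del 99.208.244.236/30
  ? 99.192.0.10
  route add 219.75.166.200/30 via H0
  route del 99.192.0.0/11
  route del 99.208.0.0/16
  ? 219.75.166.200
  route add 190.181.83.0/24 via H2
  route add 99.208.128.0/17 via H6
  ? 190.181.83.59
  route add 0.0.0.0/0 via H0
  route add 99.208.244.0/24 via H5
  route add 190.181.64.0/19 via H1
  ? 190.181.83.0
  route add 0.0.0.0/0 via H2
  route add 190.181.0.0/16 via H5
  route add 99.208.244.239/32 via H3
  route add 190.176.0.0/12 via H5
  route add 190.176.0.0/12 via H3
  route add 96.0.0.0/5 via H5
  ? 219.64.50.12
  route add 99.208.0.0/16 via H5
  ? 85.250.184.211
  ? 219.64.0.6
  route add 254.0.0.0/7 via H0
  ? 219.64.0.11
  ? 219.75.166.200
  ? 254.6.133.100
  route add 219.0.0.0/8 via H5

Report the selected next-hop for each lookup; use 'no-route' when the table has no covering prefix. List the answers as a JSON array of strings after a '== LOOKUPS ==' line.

Trace:
  add 99.208.244.236/30 -> H0 at depth 30
  add 190.181.80.0/20 -> H0 at depth 20
  ? 190.181.82.29  path d0:-→d1:-→d2:-→d3:-→d4:-→d5:-→d6:-→d7:-→d8:-→d9:-→d10:-→d11:-→d12:-→d13:-→d14:-→d15:-→d16:-→d17:-→d18:-→d19:-→d20:H0  best=H0
  add 0.0.0.0/0 -> H1 at depth 0
  add 99.192.0.0/11 -> H2 at depth 11
  add 219.64.0.0/10 -> H1 at depth 10
  del 190.181.80.0/20 (clear depth 20)
  add 99.208.0.0/16 -> H6 at depth 16
  ? 99.208.0.13  path d0:H1→d1:-→d2:-→d3:-→d4:-→d5:-→d6:-→d7:-→d8:-→d9:-→d10:-→d11:H2→d12:-→d13:-→d14:-→d15:-→d16:H6  best=H6
  del 99.208.244.236/30 (clear depth 30)
  ? 99.192.0.10  path d0:H1→d1:-→d2:-→d3:-→d4:-→d5:-→d6:-→d7:-→d8:-→d9:-→d10:-→d11:H2  best=H2
  add 219.75.166.200/30 -> H0 at depth 30
  del 99.192.0.0/11 (clear depth 11)
  del 99.208.0.0/16 (clear depth 16)
  ? 219.75.166.200  path d0:H1→d1:-→d2:-→d3:-→d4:-→d5:-→d6:-→d7:-→d8:-→d9:-→d10:H1→d11:-→d12:-→d13:-→d14:-→d15:-→d16:-→d17:-→d18:-→d19:-→d20:-→d21:-→d22:-→d23:-→d24:-→d25:-→d26:-→d27:-→d28:-→d29:-→d30:H0  best=H0
  add 190.181.83.0/24 -> H2 at depth 24
  add 99.208.128.0/17 -> H6 at depth 17
  ? 190.181.83.59  path d0:H1→d1:-→d2:-→d3:-→d4:-→d5:-→d6:-→d7:-→d8:-→d9:-→d10:-→d11:-→d12:-→d13:-→d14:-→d15:-→d16:-→d17:-→d18:-→d19:-→d20:-→d21:-→d22:-→d23:-→d24:H2  best=H2
  add 0.0.0.0/0 -> H0 at depth 0
  add 99.208.244.0/24 -> H5 at depth 24
  add 190.181.64.0/19 -> H1 at depth 19
  ? 190.181.83.0  path d0:H0→d1:-→d2:-→d3:-→d4:-→d5:-→d6:-→d7:-→d8:-→d9:-→d10:-→d11:-→d12:-→d13:-→d14:-→d15:-→d16:-→d17:-→d18:-→d19:H1→d20:-→d21:-→d22:-→d23:-→d24:H2  best=H2
  add 0.0.0.0/0 -> H2 at depth 0
  add 190.181.0.0/16 -> H5 at depth 16
  add 99.208.244.239/32 -> H3 at depth 32
  add 190.176.0.0/12 -> H5 at depth 12
  add 190.176.0.0/12 -> H3 at depth 12
  add 96.0.0.0/5 -> H5 at depth 5
  ? 219.64.50.12  path d0:H2→d1:-→d2:-→d3:-→d4:-→d5:-→d6:-→d7:-→d8:-→d9:-→d10:H1→d11:-→d12:-  best=H1
  add 99.208.0.0/16 -> H5 at depth 16
  ? 85.250.184.211  path d0:H2→d1:-→d2:-  best=H2
  ? 219.64.0.6  path d0:H2→d1:-→d2:-→d3:-→d4:-→d5:-→d6:-→d7:-→d8:-→d9:-→d10:H1→d11:-→d12:-  best=H1
  add 254.0.0.0/7 -> H0 at depth 7
  ? 219.64.0.11  path d0:H2→d1:-→d2:-→d3:-→d4:-→d5:-→d6:-→d7:-→d8:-→d9:-→d10:H1→d11:-→d12:-  best=H1
  ? 219.75.166.200  path d0:H2→d1:-→d2:-→d3:-→d4:-→d5:-→d6:-→d7:-→d8:-→d9:-→d10:H1→d11:-→d12:-→d13:-→d14:-→d15:-→d16:-→d17:-→d18:-→d19:-→d20:-→d21:-→d22:-→d23:-→d24:-→d25:-→d26:-→d27:-→d28:-→d29:-→d30:H0  best=H0
  ? 254.6.133.100  path d0:H2→d1:-→d2:-→d3:-→d4:-→d5:-→d6:-→d7:H0  best=H0
  add 219.0.0.0/8 -> H5 at depth 8

== LOOKUPS ==
["H0","H6","H2","H0","H2","H2","H1","H2","H1","H1","H0","H0"]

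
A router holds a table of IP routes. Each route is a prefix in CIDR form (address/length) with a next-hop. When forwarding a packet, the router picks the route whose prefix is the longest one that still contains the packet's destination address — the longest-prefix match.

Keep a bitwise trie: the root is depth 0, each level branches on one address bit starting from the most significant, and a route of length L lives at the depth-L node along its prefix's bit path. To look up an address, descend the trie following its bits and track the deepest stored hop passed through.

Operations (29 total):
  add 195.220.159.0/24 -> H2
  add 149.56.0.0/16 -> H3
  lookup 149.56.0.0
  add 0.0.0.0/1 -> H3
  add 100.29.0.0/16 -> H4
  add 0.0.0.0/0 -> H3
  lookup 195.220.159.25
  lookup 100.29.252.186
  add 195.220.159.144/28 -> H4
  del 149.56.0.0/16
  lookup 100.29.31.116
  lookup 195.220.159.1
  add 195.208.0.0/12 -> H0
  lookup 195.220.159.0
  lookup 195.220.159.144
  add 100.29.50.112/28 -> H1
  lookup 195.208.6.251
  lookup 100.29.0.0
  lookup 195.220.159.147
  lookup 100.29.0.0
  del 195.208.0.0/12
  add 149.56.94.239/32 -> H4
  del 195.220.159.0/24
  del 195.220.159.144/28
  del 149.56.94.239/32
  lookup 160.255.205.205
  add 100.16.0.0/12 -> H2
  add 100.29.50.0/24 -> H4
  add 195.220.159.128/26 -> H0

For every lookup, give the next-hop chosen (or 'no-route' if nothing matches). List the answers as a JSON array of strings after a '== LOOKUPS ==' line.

Apply in order:
  + 195.220.159.0/24 (H2) depth=24
  + 149.56.0.0/16 (H3) depth=16
  Q 149.56.0.0: descend 1001010100111000 ; hops seen [H3] ; pick H3
  + 0.0.0.0/1 (H3) depth=1
  + 100.29.0.0/16 (H4) depth=16
  + 0.0.0.0/0 (H3) depth=0
  Q 195.220.159.25: descend 110000111101110010011111 ; hops seen [H3,H2] ; pick H2
  Q 100.29.252.186: descend 0110010000011101 ; hops seen [H3,H3,H4] ; pick H4
  + 195.220.159.144/28 (H4) depth=28
  - 149.56.0.0/16 clear@16
  Q 100.29.31.116: descend 0110010000011101 ; hops seen [H3,H3,H4] ; pick H4
  Q 195.220.159.1: descend 110000111101110010011111 ; hops seen [H3,H2] ; pick H2
  + 195.208.0.0/12 (H0) depth=12
  Q 195.220.159.0: descend 110000111101110010011111 ; hops seen [H3,H0,H2] ; pick H2
  Q 195.220.159.144: descend 1100001111011100100111111001 ; hops seen [H3,H0,H2,H4] ; pick H4
  + 100.29.50.112/28 (H1) depth=28
  Q 195.208.6.251: descend 110000111101 ; hops seen [H3,H0] ; pick H0
  Q 100.29.0.0: descend 011001000001110100 ; hops seen [H3,H3,H4] ; pick H4
  Q 195.220.159.147: descend 1100001111011100100111111001 ; hops seen [H3,H0,H2,H4] ; pick H4
  Q 100.29.0.0: descend 011001000001110100 ; hops seen [H3,H3,H4] ; pick H4
  - 195.208.0.0/12 clear@12
  + 149.56.94.239/32 (H4) depth=32
  - 195.220.159.0/24 clear@24
  - 195.220.159.144/28 clear@28
  - 149.56.94.239/32 clear@32
  Q 160.255.205.205: descend 10 ; hops seen [H3] ; pick H3
  + 100.16.0.0/12 (H2) depth=12
  + 100.29.50.0/24 (H4) depth=24
  + 195.220.159.128/26 (H0) depth=26

== LOOKUPS ==
["H3","H2","H4","H4","H2","H2","H4","H0","H4","H4","H4","H3"]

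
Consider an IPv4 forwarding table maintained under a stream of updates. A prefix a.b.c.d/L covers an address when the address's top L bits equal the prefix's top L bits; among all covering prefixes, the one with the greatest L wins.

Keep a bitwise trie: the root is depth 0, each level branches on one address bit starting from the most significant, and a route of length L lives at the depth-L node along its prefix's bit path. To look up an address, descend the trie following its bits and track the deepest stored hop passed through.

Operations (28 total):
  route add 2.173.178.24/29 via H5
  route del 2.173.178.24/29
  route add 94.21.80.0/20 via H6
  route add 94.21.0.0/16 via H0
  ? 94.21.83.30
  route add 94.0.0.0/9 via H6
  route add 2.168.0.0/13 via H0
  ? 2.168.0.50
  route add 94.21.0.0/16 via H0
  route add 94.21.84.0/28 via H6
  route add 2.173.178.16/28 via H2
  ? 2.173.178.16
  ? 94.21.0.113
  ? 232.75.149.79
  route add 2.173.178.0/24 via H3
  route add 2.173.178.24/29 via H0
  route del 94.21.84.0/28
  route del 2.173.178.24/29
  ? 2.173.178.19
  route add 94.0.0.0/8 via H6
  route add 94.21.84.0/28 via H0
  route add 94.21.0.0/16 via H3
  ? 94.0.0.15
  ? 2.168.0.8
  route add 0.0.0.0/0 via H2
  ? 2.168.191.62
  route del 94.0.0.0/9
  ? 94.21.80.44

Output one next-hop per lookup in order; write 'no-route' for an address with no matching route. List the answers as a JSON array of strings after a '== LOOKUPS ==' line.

Process each operation:
  add 2.173.178.24/29 -> H5 at depth 29
  del 2.173.178.24/29 (clear depth 29)
  add 94.21.80.0/20 -> H6 at depth 20
  add 94.21.0.0/16 -> H0 at depth 16
  ? 94.21.83.30  path d0:-→d1:-→d2:-→d3:-→d4:-→d5:-→d6:-→d7:-→d8:-→d9:-→d10:-→d11:-→d12:-→d13:-→d14:-→d15:-→d16:H0→d17:-→d18:-→d19:-→d20:H6  best=H6
  add 94.0.0.0/9 -> H6 at depth 9
  add 2.168.0.0/13 -> H0 at depth 13
  ? 2.168.0.50  path d0:-→d1:-→d2:-→d3:-→d4:-→d5:-→d6:-→d7:-→d8:-→d9:-→d10:-→d11:-→d12:-→d13:H0  best=H0
  add 94.21.0.0/16 -> H0 at depth 16
  add 94.21.84.0/28 -> H6 at depth 28
  add 2.173.178.16/28 -> H2 at depth 28
  ? 2.173.178.16  path d0:-→d1:-→d2:-→d3:-→d4:-→d5:-→d6:-→d7:-→d8:-→d9:-→d10:-→d11:-→d12:-→d13:H0→d14:-→d15:-→d16:-→d17:-→d18:-→d19:-→d20:-→d21:-→d22:-→d23:-→d24:-→d25:-→d26:-→d27:-→d28:H2  best=H2
  ? 94.21.0.113  path d0:-→d1:-→d2:-→d3:-→d4:-→d5:-→d6:-→d7:-→d8:-→d9:H6→d10:-→d11:-→d12:-→d13:-→d14:-→d15:-→d16:H0→d17:-  best=H0
  ? 232.75.149.79  path d0:-  best=no-route
  add 2.173.178.0/24 -> H3 at depth 24
  add 2.173.178.24/29 -> H0 at depth 29
  del 94.21.84.0/28 (clear depth 28)
  del 2.173.178.24/29 (clear depth 29)
  ? 2.173.178.19  path d0:-→d1:-→d2:-→d3:-→d4:-→d5:-→d6:-→d7:-→d8:-→d9:-→d10:-→d11:-→d12:-→d13:H0→d14:-→d15:-→d16:-→d17:-→d18:-→d19:-→d20:-→d21:-→d22:-→d23:-→d24:H3→d25:-→d26:-→d27:-→d28:H2  best=H2
  add 94.0.0.0/8 -> H6 at depth 8
  add 94.21.84.0/28 -> H0 at depth 28
  add 94.21.0.0/16 -> H3 at depth 16
  ? 94.0.0.15  path d0:-→d1:-→d2:-→d3:-→d4:-→d5:-→d6:-→d7:-→d8:H6→d9:H6→d10:-→d11:-  best=H6
  ? 2.168.0.8  path d0:-→d1:-→d2:-→d3:-→d4:-→d5:-→d6:-→d7:-→d8:-→d9:-→d10:-→d11:-→d12:-→d13:H0  best=H0
  add 0.0.0.0/0 -> H2 at depth 0
  ? 2.168.191.62  path d0:H2→d1:-→d2:-→d3:-→d4:-→d5:-→d6:-→d7:-→d8:-→d9:-→d10:-→d11:-→d12:-→d13:H0  best=H0
  del 94.0.0.0/9 (clear depth 9)
  ? 94.21.80.44  path d0:H2→d1:-→d2:-→d3:-→d4:-→d5:-→d6:-→d7:-→d8:H6→d9:-→d10:-→d11:-→d12:-→d13:-→d14:-→d15:-→d16:H3→d17:-→d18:-→d19:-→d20:H6→d21:-  best=H6

== LOOKUPS ==
["H6","H0","H2","H0","no-route","H2","H6","H0","H0","H6"]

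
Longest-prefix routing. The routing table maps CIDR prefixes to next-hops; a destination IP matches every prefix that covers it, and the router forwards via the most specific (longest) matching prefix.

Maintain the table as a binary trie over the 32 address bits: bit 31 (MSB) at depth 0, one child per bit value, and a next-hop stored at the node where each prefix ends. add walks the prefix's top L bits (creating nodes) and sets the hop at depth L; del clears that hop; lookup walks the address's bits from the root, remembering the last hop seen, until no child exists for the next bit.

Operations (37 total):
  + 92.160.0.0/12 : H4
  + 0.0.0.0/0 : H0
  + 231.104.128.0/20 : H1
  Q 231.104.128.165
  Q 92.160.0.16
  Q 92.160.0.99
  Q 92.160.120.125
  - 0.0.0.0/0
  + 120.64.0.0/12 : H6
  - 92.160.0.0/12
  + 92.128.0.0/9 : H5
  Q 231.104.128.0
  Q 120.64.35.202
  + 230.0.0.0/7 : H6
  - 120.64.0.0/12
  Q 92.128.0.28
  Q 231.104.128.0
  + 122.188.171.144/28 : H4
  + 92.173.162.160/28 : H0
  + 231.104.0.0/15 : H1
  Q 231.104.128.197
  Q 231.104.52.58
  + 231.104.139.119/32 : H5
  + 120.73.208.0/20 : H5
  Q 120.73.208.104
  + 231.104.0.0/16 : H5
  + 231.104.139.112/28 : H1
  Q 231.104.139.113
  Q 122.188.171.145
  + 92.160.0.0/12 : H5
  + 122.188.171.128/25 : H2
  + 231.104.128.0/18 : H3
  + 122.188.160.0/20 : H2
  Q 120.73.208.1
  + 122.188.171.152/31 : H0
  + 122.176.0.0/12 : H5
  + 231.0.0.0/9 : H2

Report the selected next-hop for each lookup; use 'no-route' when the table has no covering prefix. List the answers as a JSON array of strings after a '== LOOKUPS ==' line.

Process each operation:
  + 92.160.0.0/12 (H4) depth=12
  + 0.0.0.0/0 (H0) depth=0
  + 231.104.128.0/20 (H1) depth=20
  lookup 231.104.128.165: bits 11100111011010001000 walk d0:H0→d1:-→d2:-→d3:-→d4:-→d5:-→d6:-→d7:-→d8:-→d9:-→d10:-→d11:-→d12:-→d13:-→d14:-→d15:-→d16:-→d17:-→d18:-→d19:-→d20:H1 -> H1
  lookup 92.160.0.16: bits 010111001010 walk d0:H0→d1:-→d2:-→d3:-→d4:-→d5:-→d6:-→d7:-→d8:-→d9:-→d10:-→d11:-→d12:H4 -> H4
  lookup 92.160.0.99: bits 010111001010 walk d0:H0→d1:-→d2:-→d3:-→d4:-→d5:-→d6:-→d7:-→d8:-→d9:-→d10:-→d11:-→d12:H4 -> H4
  lookup 92.160.120.125: bits 010111001010 walk d0:H0→d1:-→d2:-→d3:-→d4:-→d5:-→d6:-→d7:-→d8:-→d9:-→d10:-→d11:-→d12:H4 -> H4
  del 0.0.0.0/0 (clear depth 0)
  + 120.64.0.0/12 (H6) depth=12
  del 92.160.0.0/12 (clear depth 12)
  + 92.128.0.0/9 (H5) depth=9
  lookup 231.104.128.0: bits 11100111011010001000 walk d0:-→d1:-→d2:-→d3:-→d4:-→d5:-→d6:-→d7:-→d8:-→d9:-→d10:-→d11:-→d12:-→d13:-→d14:-→d15:-→d16:-→d17:-→d18:-→d19:-→d20:H1 -> H1
  lookup 120.64.35.202: bits 011110000100 walk d0:-→d1:-→d2:-→d3:-→d4:-→d5:-→d6:-→d7:-→d8:-→d9:-→d10:-→d11:-→d12:H6 -> H6
  + 230.0.0.0/7 (H6) depth=7
  del 120.64.0.0/12 (clear depth 12)
  lookup 92.128.0.28: bits 0101110010 walk d0:-→d1:-→d2:-→d3:-→d4:-→d5:-→d6:-→d7:-→d8:-→d9:H5→d10:- -> H5
  lookup 231.104.128.0: bits 11100111011010001000 walk d0:-→d1:-→d2:-→d3:-→d4:-→d5:-→d6:-→d7:H6→d8:-→d9:-→d10:-→d11:-→d12:-→d13:-→d14:-→d15:-→d16:-→d17:-→d18:-→d19:-→d20:H1 -> H1
  + 122.188.171.144/28 (H4) depth=28
  + 92.173.162.160/28 (H0) depth=28
  + 231.104.0.0/15 (H1) depth=15
  lookup 231.104.128.197: bits 11100111011010001000 walk d0:-→d1:-→d2:-→d3:-→d4:-→d5:-→d6:-→d7:H6→d8:-→d9:-→d10:-→d11:-→d12:-→d13:-→d14:-→d15:H1→d16:-→d17:-→d18:-→d19:-→d20:H1 -> H1
  lookup 231.104.52.58: bits 1110011101101000 walk d0:-→d1:-→d2:-→d3:-→d4:-→d5:-→d6:-→d7:H6→d8:-→d9:-→d10:-→d11:-→d12:-→d13:-→d14:-→d15:H1→d16:- -> H1
  + 231.104.139.119/32 (H5) depth=32
  + 120.73.208.0/20 (H5) depth=20
  lookup 120.73.208.104: bits 01111000010010011101 walk d0:-→d1:-→d2:-→d3:-→d4:-→d5:-→d6:-→d7:-→d8:-→d9:-→d10:-→d11:-→d12:-→d13:-→d14:-→d15:-→d16:-→d17:-→d18:-→d19:-→d20:H5 -> H5
  + 231.104.0.0/16 (H5) depth=16
  + 231.104.139.112/28 (H1) depth=28
  lookup 231.104.139.113: bits 11100111011010001000101101110 walk d0:-→d1:-→d2:-→d3:-→d4:-→d5:-→d6:-→d7:H6→d8:-→d9:-→d10:-→d11:-→d12:-→d13:-→d14:-→d15:H1→d16:H5→d17:-→d18:-→d19:-→d20:H1→d21:-→d22:-→d23:-→d24:-→d25:-→d26:-→d27:-→d28:H1→d29:- -> H1
  lookup 122.188.171.145: bits 0111101010111100101010111001 walk d0:-→d1:-→d2:-→d3:-→d4:-→d5:-→d6:-→d7:-→d8:-→d9:-→d10:-→d11:-→d12:-→d13:-→d14:-→d15:-→d16:-→d17:-→d18:-→d19:-→d20:-→d21:-→d22:-→d23:-→d24:-→d25:-→d26:-→d27:-→d28:H4 -> H4
  + 92.160.0.0/12 (H5) depth=12
  + 122.188.171.128/25 (H2) depth=25
  + 231.104.128.0/18 (H3) depth=18
  + 122.188.160.0/20 (H2) depth=20
  lookup 120.73.208.1: bits 01111000010010011101 walk d0:-→d1:-→d2:-→d3:-→d4:-→d5:-→d6:-→d7:-→d8:-→d9:-→d10:-→d11:-→d12:-→d13:-→d14:-→d15:-→d16:-→d17:-→d18:-→d19:-→d20:H5 -> H5
  + 122.188.171.152/31 (H0) depth=31
  + 122.176.0.0/12 (H5) depth=12
  + 231.0.0.0/9 (H2) depth=9

== LOOKUPS ==
["H1","H4","H4","H4","H1","H6","H5","H1","H1","H1","H5","H1","H4","H5"]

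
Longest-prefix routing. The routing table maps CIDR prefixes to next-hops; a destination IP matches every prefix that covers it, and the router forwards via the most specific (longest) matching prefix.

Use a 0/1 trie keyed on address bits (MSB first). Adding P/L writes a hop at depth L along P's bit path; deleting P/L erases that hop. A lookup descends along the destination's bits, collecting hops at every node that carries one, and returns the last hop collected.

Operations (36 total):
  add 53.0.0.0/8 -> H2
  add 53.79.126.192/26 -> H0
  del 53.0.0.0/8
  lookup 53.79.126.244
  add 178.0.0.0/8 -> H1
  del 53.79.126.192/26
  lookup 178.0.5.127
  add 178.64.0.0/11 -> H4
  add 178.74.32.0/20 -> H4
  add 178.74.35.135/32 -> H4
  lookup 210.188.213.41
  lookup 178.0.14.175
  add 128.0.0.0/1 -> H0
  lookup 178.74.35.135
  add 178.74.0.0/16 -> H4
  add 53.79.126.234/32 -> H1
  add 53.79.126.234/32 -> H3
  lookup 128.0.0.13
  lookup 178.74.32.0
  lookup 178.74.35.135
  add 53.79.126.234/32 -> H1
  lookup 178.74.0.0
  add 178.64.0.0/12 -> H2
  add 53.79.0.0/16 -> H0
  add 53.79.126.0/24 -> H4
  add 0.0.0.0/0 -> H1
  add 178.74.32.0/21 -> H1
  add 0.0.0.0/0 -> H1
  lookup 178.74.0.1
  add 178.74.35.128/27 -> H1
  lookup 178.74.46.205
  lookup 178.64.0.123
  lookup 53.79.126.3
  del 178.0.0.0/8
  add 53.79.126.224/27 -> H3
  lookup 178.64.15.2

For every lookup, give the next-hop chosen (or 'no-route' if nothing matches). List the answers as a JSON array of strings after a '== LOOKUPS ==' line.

Trace:
  + 53.0.0.0/8 (H2) depth=8
  + 53.79.126.192/26 (H0) depth=26
  - 53.0.0.0/8 clear@8
  lookup 53.79.126.244: bits 00110101010011110111111011 walk d0:-→d1:-→d2:-→d3:-→d4:-→d5:-→d6:-→d7:-→d8:-→d9:-→d10:-→d11:-→d12:-→d13:-→d14:-→d15:-→d16:-→d17:-→d18:-→d19:-→d20:-→d21:-→d22:-→d23:-→d24:-→d25:-→d26:H0 -> H0
  + 178.0.0.0/8 (H1) depth=8
  - 53.79.126.192/26 clear@26
  lookup 178.0.5.127: bits 10110010 walk d0:-→d1:-→d2:-→d3:-→d4:-→d5:-→d6:-→d7:-→d8:H1 -> H1
  + 178.64.0.0/11 (H4) depth=11
  + 178.74.32.0/20 (H4) depth=20
  + 178.74.35.135/32 (H4) depth=32
  lookup 210.188.213.41: bits 1 walk d0:-→d1:- -> no-route
  lookup 178.0.14.175: bits 101100100 walk d0:-→d1:-→d2:-→d3:-→d4:-→d5:-→d6:-→d7:-→d8:H1→d9:- -> H1
  + 128.0.0.0/1 (H0) depth=1
  lookup 178.74.35.135: bits 10110010010010100010001110000111 walk d0:-→d1:H0→d2:-→d3:-→d4:-→d5:-→d6:-→d7:-→d8:H1→d9:-→d10:-→d11:H4→d12:-→d13:-→d14:-→d15:-→d16:-→d17:-→d18:-→d19:-→d20:H4→d21:-→d22:-→d23:-→d24:-→d25:-→d26:-→d27:-→d28:-→d29:-→d30:-→d31:-→d32:H4 -> H4
  + 178.74.0.0/16 (H4) depth=16
  + 53.79.126.234/32 (H1) depth=32
  + 53.79.126.234/32 (H3) depth=32
  lookup 128.0.0.13: bits 10 walk d0:-→d1:H0→d2:- -> H0
  lookup 178.74.32.0: bits 1011001001001010001000 walk d0:-→d1:H0→d2:-→d3:-→d4:-→d5:-→d6:-→d7:-→d8:H1→d9:-→d10:-→d11:H4→d12:-→d13:-→d14:-→d15:-→d16:H4→d17:-→d18:-→d19:-→d20:H4→d21:-→d22:- -> H4
  lookup 178.74.35.135: bits 10110010010010100010001110000111 walk d0:-→d1:H0→d2:-→d3:-→d4:-→d5:-→d6:-→d7:-→d8:H1→d9:-→d10:-→d11:H4→d12:-→d13:-→d14:-→d15:-→d16:H4→d17:-→d18:-→d19:-→d20:H4→d21:-→d22:-→d23:-→d24:-→d25:-→d26:-→d27:-→d28:-→d29:-→d30:-→d31:-→d32:H4 -> H4
  + 53.79.126.234/32 (H1) depth=32
  lookup 178.74.0.0: bits 101100100100101000 walk d0:-→d1:H0→d2:-→d3:-→d4:-→d5:-→d6:-→d7:-→d8:H1→d9:-→d10:-→d11:H4→d12:-→d13:-→d14:-→d15:-→d16:H4→d17:-→d18:- -> H4
  + 178.64.0.0/12 (H2) depth=12
  + 53.79.0.0/16 (H0) depth=16
  + 53.79.126.0/24 (H4) depth=24
  + 0.0.0.0/0 (H1) depth=0
  + 178.74.32.0/21 (H1) depth=21
  + 0.0.0.0/0 (H1) depth=0
  lookup 178.74.0.1: bits 101100100100101000 walk d0:H1→d1:H0→d2:-→d3:-→d4:-→d5:-→d6:-→d7:-→d8:H1→d9:-→d10:-→d11:H4→d12:H2→d13:-→d14:-→d15:-→d16:H4→d17:-→d18:- -> H4
  + 178.74.35.128/27 (H1) depth=27
  lookup 178.74.46.205: bits 10110010010010100010 walk d0:H1→d1:H0→d2:-→d3:-→d4:-→d5:-→d6:-→d7:-→d8:H1→d9:-→d10:-→d11:H4→d12:H2→d13:-→d14:-→d15:-→d16:H4→d17:-→d18:-→d19:-→d20:H4 -> H4
  lookup 178.64.0.123: bits 101100100100 walk d0:H1→d1:H0→d2:-→d3:-→d4:-→d5:-→d6:-→d7:-→d8:H1→d9:-→d10:-→d11:H4→d12:H2 -> H2
  lookup 53.79.126.3: bits 001101010100111101111110 walk d0:H1→d1:-→d2:-→d3:-→d4:-→d5:-→d6:-→d7:-→d8:-→d9:-→d10:-→d11:-→d12:-→d13:-→d14:-→d15:-→d16:H0→d17:-→d18:-→d19:-→d20:-→d21:-→d22:-→d23:-→d24:H4 -> H4
  - 178.0.0.0/8 clear@8
  + 53.79.126.224/27 (H3) depth=27
  lookup 178.64.15.2: bits 101100100100 walk d0:H1→d1:H0→d2:-→d3:-→d4:-→d5:-→d6:-→d7:-→d8:-→d9:-→d10:-→d11:H4→d12:H2 -> H2

== LOOKUPS ==
["H0","H1","no-route","H1","H4","H0","H4","H4","H4","H4","H4","H2","H4","H2"]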